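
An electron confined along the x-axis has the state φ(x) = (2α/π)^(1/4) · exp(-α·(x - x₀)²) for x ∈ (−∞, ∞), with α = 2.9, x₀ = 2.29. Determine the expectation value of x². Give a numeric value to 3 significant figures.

5.33

⟨x²⟩ = ∫ x²·|φ|² dx (integrals over the domain).
Gaussian moments (u = x − x₀): ∫u^(2j)·e^(−2αu²) du = (2j−1)!!/(4α)^j · √(π/(2α)), odd powers integrate to 0; here √(π/(2α)) = 0.73597.
⟨x²⟩ = 5.3303.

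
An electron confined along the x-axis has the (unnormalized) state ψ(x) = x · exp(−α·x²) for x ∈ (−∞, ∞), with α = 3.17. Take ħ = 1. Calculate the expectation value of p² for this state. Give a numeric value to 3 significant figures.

9.51

p² ψ = −ħ² d²ψ/dx²; ⟨p²⟩ = −ħ² ∫ ψ*·ψ'' dx / ∫|ψ|² dx.
Expand each integrand as polynomial × e^(−2αx²) and use ∫x^(2j)·e^(−2αx²) dx = (2j−1)!!/(4α)^j · √(π/(2α)), odd powers → 0; here √(π/(2α)) = 0.70393. Differentiate with the product rule, d/dx e^(−αx²) = −2αx·e^(−αx²).
State is unnormalized: ∫|ψ|² dx = 0.055515, and ∫ψ*·(−ħ² ψ'') dx = 0.52795, so ⟨p²⟩ = 0.52795 / 0.055515.
⟨p²⟩ = 9.5100.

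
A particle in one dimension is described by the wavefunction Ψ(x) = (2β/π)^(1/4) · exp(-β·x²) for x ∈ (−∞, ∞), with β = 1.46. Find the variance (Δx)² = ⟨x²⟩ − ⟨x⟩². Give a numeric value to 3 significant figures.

Compute ⟨x⟩ and ⟨x²⟩ separately, then (Δx)² = ⟨x²⟩ − ⟨x⟩².
Gaussian moments: ∫x^(2j)·e^(−2βx²) dx = (2j−1)!!/(4β)^j · √(π/(2β)), odd powers integrate to 0; here √(π/(2β)) = 1.0373.
⟨x⟩ = 0.0000 and ⟨x²⟩ = 0.17123.
(Δx)² = 0.17123 − (0.0000)² = 0.17123.

0.171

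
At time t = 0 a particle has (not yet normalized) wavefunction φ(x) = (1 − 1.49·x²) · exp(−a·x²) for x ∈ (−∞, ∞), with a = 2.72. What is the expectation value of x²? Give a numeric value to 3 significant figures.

⟨x²⟩ = ∫ x²·|φ|² dx / ∫|φ|² dx (integrals over the domain).
Expand each integrand as polynomial × e^(−2ax²) and use ∫x^(2j)·e^(−2ax²) dx = (2j−1)!!/(4a)^j · √(π/(2a)), odd powers → 0; here √(π/(2a)) = 0.75993.
State is unnormalized: ∫|φ|² dx = 0.59455, and ∫φ*·x²·φ dx = 0.032104, so ⟨x²⟩ = 0.032104 / 0.59455.
⟨x²⟩ = 0.053997.

0.0540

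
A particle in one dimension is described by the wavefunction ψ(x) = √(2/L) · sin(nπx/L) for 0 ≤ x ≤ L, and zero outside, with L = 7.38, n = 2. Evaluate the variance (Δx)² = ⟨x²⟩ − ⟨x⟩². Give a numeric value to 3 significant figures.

Compute ⟨x⟩ and ⟨x²⟩ separately, then (Δx)² = ⟨x²⟩ − ⟨x⟩².
With sin²θ = (1 − cos2θ)/2 on 0 ≤ x ≤ L: ∫sin²(nπx/L) dx = L/2, ∫x·sin²(nπx/L) dx = L²/4, ∫x²·sin²(nπx/L) dx = L³·(1/6 − 1/(4n²π²)); higher powers xᵏ the same way, integrating xᵏ·cos(2nπx/L) by parts.
⟨x⟩ = 3.6900 and ⟨x²⟩ = 17.465.
(Δx)² = 17.465 − (3.6900)² = 3.8489.

3.85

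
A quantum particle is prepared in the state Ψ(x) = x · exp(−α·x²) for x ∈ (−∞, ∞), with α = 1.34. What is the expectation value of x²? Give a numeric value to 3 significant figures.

0.560

⟨x²⟩ = ∫ x²·|Ψ|² dx / ∫|Ψ|² dx (integrals over the domain).
Expand each integrand as polynomial × e^(−2αx²) and use ∫x^(2j)·e^(−2αx²) dx = (2j−1)!!/(4α)^j · √(π/(2α)), odd powers → 0; here √(π/(2α)) = 1.0827.
State is unnormalized: ∫|Ψ|² dx = 0.20200, and ∫Ψ*·x²·Ψ dx = 0.11306, so ⟨x²⟩ = 0.11306 / 0.20200.
⟨x²⟩ = 0.55970.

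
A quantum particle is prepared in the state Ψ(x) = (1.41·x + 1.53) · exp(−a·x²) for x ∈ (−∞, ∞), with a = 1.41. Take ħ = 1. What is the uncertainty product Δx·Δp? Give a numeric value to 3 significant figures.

0.504

Δx = √(⟨x²⟩−⟨x⟩²), Δp = √(⟨p²⟩−⟨p⟩²).
Expand each integrand as polynomial × e^(−2ax²) and use ∫x^(2j)·e^(−2ax²) dx = (2j−1)!!/(4a)^j · √(π/(2a)), odd powers → 0; here √(π/(2a)) = 1.0555. Differentiate with the product rule, d/dx e^(−ax²) = −2ax·e^(−ax²).
Normalization: ∫|Ψ|² dx = 2.8428.
⟨x⟩ = 0.28403, ⟨x²⟩ = 0.22371 ⇒ Δx = 0.37821.
⟨p⟩ = 0.0000, ⟨p²⟩ = 1.7791 ⇒ Δp = 1.3338.
Δx·Δp = 0.50446.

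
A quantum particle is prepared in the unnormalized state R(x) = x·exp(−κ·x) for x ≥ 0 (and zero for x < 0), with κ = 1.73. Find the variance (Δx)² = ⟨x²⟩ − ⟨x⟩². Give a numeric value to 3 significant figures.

Compute ⟨x⟩ and ⟨x²⟩ separately, then (Δx)² = ⟨x²⟩ − ⟨x⟩².
Every integrand reduces to terms xʲ·e^(−2κx) on [0, ∞); use ∫₀^∞ xʲ·e^(−2κx) dx = j!/(2κ)^(j+1).
Normalization: ∫|R|² dx = 0.048284.
⟨x⟩ = 0.86705 and ⟨x²⟩ = 1.0024.
(Δx)² = 1.0024 − (0.86705)² = 0.25059.

0.251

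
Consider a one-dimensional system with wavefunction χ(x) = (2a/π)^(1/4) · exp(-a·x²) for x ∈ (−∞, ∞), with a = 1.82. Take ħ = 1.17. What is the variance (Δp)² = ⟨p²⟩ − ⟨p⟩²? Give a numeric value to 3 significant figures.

Compute ⟨p⟩ and ⟨p²⟩ separately; (Δp)² = ⟨p²⟩ − ⟨p⟩².
Gaussian moments: ∫x^(2j)·e^(−2ax²) dx = (2j−1)!!/(4a)^j · √(π/(2a)), odd powers integrate to 0; here √(π/(2a)) = 0.92902. Derivatives: d/dx e^(−ax²) = −2ax·e^(−ax²), d²/dx² e^(−ax²) = (4a²x² − 2a)·e^(−ax²).
⟨p⟩ = 0.0000 and ⟨p²⟩ = 2.4914.
(Δp)² = 2.4914 − (0.0000)² = 2.4914.

2.49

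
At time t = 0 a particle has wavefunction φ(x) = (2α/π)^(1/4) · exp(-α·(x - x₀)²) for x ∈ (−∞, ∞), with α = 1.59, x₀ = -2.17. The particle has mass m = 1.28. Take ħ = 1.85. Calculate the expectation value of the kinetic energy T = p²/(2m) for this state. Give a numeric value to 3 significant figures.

2.13

T = −(ħ²/2m) d²/dx², so ⟨T⟩ = −(ħ²/2m) ∫ φ*·φ'' dx; with m = 1.28.
Gaussian moments (u = x − x₀): ∫u^(2j)·e^(−2αu²) du = (2j−1)!!/(4α)^j · √(π/(2α)), odd powers integrate to 0; here √(π/(2α)) = 0.99394. Derivatives: d/dx e^(−αu²) = −2αu·e^(−αu²), d²/dx² e^(−αu²) = (4α²u² − 2α)·e^(−αu²).
⟨T⟩ = 2.1257.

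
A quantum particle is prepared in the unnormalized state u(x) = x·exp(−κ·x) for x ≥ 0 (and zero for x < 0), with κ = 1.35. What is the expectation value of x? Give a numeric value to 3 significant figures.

1.11

⟨x⟩ = ∫ x·|u|² dx / ∫|u|² dx (integrals over the domain).
Every integrand reduces to terms xʲ·e^(−2κx) on [0, ∞); use ∫₀^∞ xʲ·e^(−2κx) dx = j!/(2κ)^(j+1).
State is unnormalized: ∫|u|² dx = 0.10161, and ∫u*·x·u dx = 0.11290, so ⟨x⟩ = 0.11290 / 0.10161.
⟨x⟩ = 1.1111.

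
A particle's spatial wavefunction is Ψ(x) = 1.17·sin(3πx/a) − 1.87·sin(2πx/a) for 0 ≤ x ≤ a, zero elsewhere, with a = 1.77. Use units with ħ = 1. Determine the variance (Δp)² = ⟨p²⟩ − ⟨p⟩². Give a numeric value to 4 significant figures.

17.03

Compute ⟨p⟩ and ⟨p²⟩ separately; (Δp)² = ⟨p²⟩ − ⟨p⟩².
d²/dx² sin(jπx/a) = −(jπ/a)²·sin(jπx/a); on 0 ≤ x ≤ a, ∫sin²(jπx/a) dx = a/2 and ∫sin(jπx/a)·sin(lπx/a) dx = 0 for j ≠ l, so only diagonal terms survive in ∫|Ψ|² and ∫Ψ·Ψ″; ∫Ψ·Ψ′ dx = [Ψ²/2] between the walls = 0.
Normalization: ∫|Ψ|² dx = 4.3062.
⟨p⟩ = 0.0000 and ⟨p²⟩ = 17.033.
(Δp)² = 17.033 − (0.0000)² = 17.033.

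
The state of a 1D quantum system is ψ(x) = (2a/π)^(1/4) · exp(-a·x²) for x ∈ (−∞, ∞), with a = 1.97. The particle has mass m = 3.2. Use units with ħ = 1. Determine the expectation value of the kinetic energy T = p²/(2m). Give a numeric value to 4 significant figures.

T = −(ħ²/2m) d²/dx², so ⟨T⟩ = −(ħ²/2m) ∫ ψ*·ψ'' dx; with m = 3.2.
Gaussian moments: ∫x^(2j)·e^(−2ax²) dx = (2j−1)!!/(4a)^j · √(π/(2a)), odd powers integrate to 0; here √(π/(2a)) = 0.89295. Derivatives: d/dx e^(−ax²) = −2ax·e^(−ax²), d²/dx² e^(−ax²) = (4a²x² − 2a)·e^(−ax²).
⟨T⟩ = 0.30781.

0.3078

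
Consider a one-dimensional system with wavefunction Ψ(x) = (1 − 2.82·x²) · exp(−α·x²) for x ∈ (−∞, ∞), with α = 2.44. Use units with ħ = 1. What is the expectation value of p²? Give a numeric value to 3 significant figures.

p² Ψ = −ħ² d²Ψ/dx²; ⟨p²⟩ = −ħ² ∫ Ψ*·Ψ'' dx / ∫|Ψ|² dx.
Expand each integrand as polynomial × e^(−2αx²) and use ∫x^(2j)·e^(−2αx²) dx = (2j−1)!!/(4α)^j · √(π/(2α)), odd powers → 0; here √(π/(2α)) = 0.80235. Differentiate with the product rule, d/dx e^(−αx²) = −2αx·e^(−αx²).
State is unnormalized: ∫|Ψ|² dx = 0.53965, and ∫Ψ*·(−ħ² Ψ'') dx = 4.2331, so ⟨p²⟩ = 4.2331 / 0.53965.
⟨p²⟩ = 7.8443.

7.84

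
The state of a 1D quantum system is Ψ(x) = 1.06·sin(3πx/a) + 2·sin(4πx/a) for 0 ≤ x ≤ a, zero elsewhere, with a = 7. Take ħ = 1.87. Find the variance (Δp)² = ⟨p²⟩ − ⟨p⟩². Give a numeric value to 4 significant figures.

10.19

Compute ⟨p⟩ and ⟨p²⟩ separately; (Δp)² = ⟨p²⟩ − ⟨p⟩².
d²/dx² sin(jπx/a) = −(jπ/a)²·sin(jπx/a); on 0 ≤ x ≤ a, ∫sin²(jπx/a) dx = a/2 and ∫sin(jπx/a)·sin(lπx/a) dx = 0 for j ≠ l, so only diagonal terms survive in ∫|Ψ|² and ∫Ψ·Ψ″; ∫Ψ·Ψ′ dx = [Ψ²/2] between the walls = 0.
Normalization: ∫|Ψ|² dx = 17.933.
⟨p⟩ = 0.0000 and ⟨p²⟩ = 10.188.
(Δp)² = 10.188 − (0.0000)² = 10.188.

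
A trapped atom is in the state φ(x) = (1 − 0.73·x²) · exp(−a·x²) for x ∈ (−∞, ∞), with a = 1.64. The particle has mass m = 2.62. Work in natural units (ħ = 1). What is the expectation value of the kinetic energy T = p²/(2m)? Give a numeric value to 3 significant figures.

T = −(ħ²/2m) d²/dx², so ⟨T⟩ = −(ħ²/2m) ∫ φ*·φ'' dx / ∫|φ|² dx; with m = 2.62.
Expand each integrand as polynomial × e^(−2ax²) and use ∫x^(2j)·e^(−2ax²) dx = (2j−1)!!/(4a)^j · √(π/(2a)), odd powers → 0; here √(π/(2a)) = 0.97867. Differentiate with the product rule, d/dx e^(−ax²) = −2ax·e^(−ax²).
State is unnormalized: ∫|φ|² dx = 0.79722, and ∫φ*·(−ħ²/2m · φ'') dx = 0.40102, so ⟨T⟩ = 0.40102 / 0.79722.
⟨T⟩ = 0.50303.

0.503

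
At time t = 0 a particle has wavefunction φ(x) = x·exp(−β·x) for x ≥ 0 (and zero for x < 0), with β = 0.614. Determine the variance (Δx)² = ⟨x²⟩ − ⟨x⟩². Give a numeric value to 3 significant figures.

Compute ⟨x⟩ and ⟨x²⟩ separately, then (Δx)² = ⟨x²⟩ − ⟨x⟩².
Every integrand reduces to terms xʲ·e^(−2βx) on [0, ∞); use ∫₀^∞ xʲ·e^(−2βx) dx = j!/(2β)^(j+1).
Normalization: ∫|φ|² dx = 1.0800.
⟨x⟩ = 2.4430 and ⟨x²⟩ = 7.9576.
(Δx)² = 7.9576 − (2.4430)² = 1.9894.

1.99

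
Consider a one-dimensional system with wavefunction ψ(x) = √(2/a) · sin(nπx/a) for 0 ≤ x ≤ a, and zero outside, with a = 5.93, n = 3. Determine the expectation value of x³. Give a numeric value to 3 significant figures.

50.4

⟨x³⟩ = ∫ x³·|ψ|² dx (integrals over the domain).
With sin²θ = (1 − cos2θ)/2 on 0 ≤ x ≤ a: ∫sin²(nπx/a) dx = a/2, ∫x·sin²(nπx/a) dx = a²/4, ∫x²·sin²(nπx/a) dx = a³·(1/6 − 1/(4n²π²)); higher powers xᵏ the same way, integrating xᵏ·cos(2nπx/a) by parts.
⟨x³⟩ = 50.371.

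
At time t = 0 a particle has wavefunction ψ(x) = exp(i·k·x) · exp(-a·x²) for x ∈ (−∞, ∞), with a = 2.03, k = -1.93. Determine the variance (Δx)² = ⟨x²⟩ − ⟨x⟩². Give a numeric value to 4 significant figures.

0.1232

Compute ⟨x⟩ and ⟨x²⟩ separately, then (Δx)² = ⟨x²⟩ − ⟨x⟩².
Gaussian moments: ∫x^(2j)·e^(−2ax²) dx = (2j−1)!!/(4a)^j · √(π/(2a)), odd powers integrate to 0; here √(π/(2a)) = 0.87965.
Normalization: ∫|ψ|² dx = 0.87965.
⟨x⟩ = 0.0000 and ⟨x²⟩ = 0.12315.
(Δx)² = 0.12315 − (0.0000)² = 0.12315.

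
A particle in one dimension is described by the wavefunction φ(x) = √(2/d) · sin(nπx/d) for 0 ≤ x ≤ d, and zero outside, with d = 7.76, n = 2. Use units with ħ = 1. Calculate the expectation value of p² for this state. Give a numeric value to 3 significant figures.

p² φ = −ħ² d²φ/dx²; ⟨p²⟩ = −ħ² ∫ φ*·φ'' dx.
d/dx sin(nπx/d) = (nπ/d)·cos(nπx/d) and d²/dx² sin(nπx/d) = −(nπ/d)²·sin(nπx/d); on 0 ≤ x ≤ d, ∫sin²(nπx/d) dx = d/2 and ∫sin(nπx/d)·cos(nπx/d) dx = 0.
⟨p²⟩ = 0.65560.

0.656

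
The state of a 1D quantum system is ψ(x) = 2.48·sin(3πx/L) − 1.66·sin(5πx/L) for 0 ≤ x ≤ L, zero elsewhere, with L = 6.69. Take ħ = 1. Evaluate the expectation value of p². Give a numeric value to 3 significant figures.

p² ψ = −ħ² d²ψ/dx²; ⟨p²⟩ = −ħ² ∫ ψ*·ψ'' dx / ∫|ψ|² dx.
d²/dx² sin(jπx/L) = −(jπ/L)²·sin(jπx/L); on 0 ≤ x ≤ L, ∫sin²(jπx/L) dx = L/2 and ∫sin(jπx/L)·sin(lπx/L) dx = 0 for j ≠ l, so only diagonal terms survive in ∫|ψ|² and ∫ψ·ψ″; ∫ψ·ψ′ dx = [ψ²/2] between the walls = 0.
State is unnormalized: ∫|ψ|² dx = 29.791, and ∫ψ*·(−ħ² ψ'') dx = 91.647, so ⟨p²⟩ = 91.647 / 29.791.
⟨p²⟩ = 3.0764.

3.08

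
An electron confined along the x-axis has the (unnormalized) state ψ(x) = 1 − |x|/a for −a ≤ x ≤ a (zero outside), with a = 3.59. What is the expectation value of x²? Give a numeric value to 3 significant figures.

⟨x²⟩ = ∫ x²·|ψ|² dx / ∫|ψ|² dx (integrals over the domain).
ψ is even, so ∫ over [−a, a] = 2∫₀ᵃ with ψ = 1 − x/a there: ∫₀ᵃ (1 − x/a)² dx = a/3, ∫₀ᵃ x²(1 − x/a)² dx = a³/30, ∫₀ᵃ x⁴(1 − x/a)² dx = a⁵/105.
State is unnormalized: ∫|ψ|² dx = 2.3933, and ∫ψ*·x²·ψ dx = 3.0846, so ⟨x²⟩ = 3.0846 / 2.3933.
⟨x²⟩ = 1.2888.

1.29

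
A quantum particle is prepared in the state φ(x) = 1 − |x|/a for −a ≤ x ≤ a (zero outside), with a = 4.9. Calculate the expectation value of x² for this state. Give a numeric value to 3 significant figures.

2.40

⟨x²⟩ = ∫ x²·|φ|² dx / ∫|φ|² dx (integrals over the domain).
φ is even, so ∫ over [−a, a] = 2∫₀ᵃ with φ = 1 − x/a there: ∫₀ᵃ (1 − x/a)² dx = a/3, ∫₀ᵃ x²(1 − x/a)² dx = a³/30, ∫₀ᵃ x⁴(1 − x/a)² dx = a⁵/105.
State is unnormalized: ∫|φ|² dx = 3.2667, and ∫φ*·x²·φ dx = 7.8433, so ⟨x²⟩ = 7.8433 / 3.2667.
⟨x²⟩ = 2.4010.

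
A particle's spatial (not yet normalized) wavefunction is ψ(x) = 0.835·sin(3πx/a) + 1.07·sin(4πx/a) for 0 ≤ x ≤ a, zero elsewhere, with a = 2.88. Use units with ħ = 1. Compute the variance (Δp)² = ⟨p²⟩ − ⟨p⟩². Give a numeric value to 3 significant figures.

Compute ⟨p⟩ and ⟨p²⟩ separately; (Δp)² = ⟨p²⟩ − ⟨p⟩².
d²/dx² sin(jπx/a) = −(jπ/a)²·sin(jπx/a); on 0 ≤ x ≤ a, ∫sin²(jπx/a) dx = a/2 and ∫sin(jπx/a)·sin(lπx/a) dx = 0 for j ≠ l, so only diagonal terms survive in ∫|ψ|² and ∫ψ·ψ″; ∫ψ·ψ′ dx = [ψ²/2] between the walls = 0.
Normalization: ∫|ψ|² dx = 2.6527.
⟨p⟩ = 0.0000 and ⟨p²⟩ = 15.886.
(Δp)² = 15.886 − (0.0000)² = 15.886.

15.9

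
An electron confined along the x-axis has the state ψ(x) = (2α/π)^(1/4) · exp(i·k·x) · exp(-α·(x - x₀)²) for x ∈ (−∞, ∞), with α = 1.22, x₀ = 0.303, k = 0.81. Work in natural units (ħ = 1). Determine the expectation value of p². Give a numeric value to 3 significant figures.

p² ψ = −ħ² d²ψ/dx²; ⟨p²⟩ = −ħ² ∫ ψ*·ψ'' dx.
Gaussian moments (u = x − x₀): ∫u^(2j)·e^(−2αu²) du = (2j−1)!!/(4α)^j · √(π/(2α)), odd powers integrate to 0; here √(π/(2α)) = 1.1347. Derivatives: ψ′ = (ik − 2αu)·ψ, ψ″ = ((ik − 2αu)² − 2α)·ψ; the odd-in-u pieces drop out.
⟨p²⟩ = 1.8761.

1.88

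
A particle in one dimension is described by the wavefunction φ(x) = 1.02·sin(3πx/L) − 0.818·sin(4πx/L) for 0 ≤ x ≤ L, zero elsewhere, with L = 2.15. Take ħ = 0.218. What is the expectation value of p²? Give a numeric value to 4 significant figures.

1.191

p² φ = −ħ² d²φ/dx²; ⟨p²⟩ = −ħ² ∫ φ*·φ'' dx / ∫|φ|² dx.
d²/dx² sin(jπx/L) = −(jπ/L)²·sin(jπx/L); on 0 ≤ x ≤ L, ∫sin²(jπx/L) dx = L/2 and ∫sin(jπx/L)·sin(lπx/L) dx = 0 for j ≠ l, so only diagonal terms survive in ∫|φ|² and ∫φ·φ″; ∫φ·φ′ dx = [φ²/2] between the walls = 0.
State is unnormalized: ∫|φ|² dx = 1.8377, and ∫φ*·(−ħ² φ'') dx = 2.1892, so ⟨p²⟩ = 2.1892 / 1.8377.
⟨p²⟩ = 1.1912.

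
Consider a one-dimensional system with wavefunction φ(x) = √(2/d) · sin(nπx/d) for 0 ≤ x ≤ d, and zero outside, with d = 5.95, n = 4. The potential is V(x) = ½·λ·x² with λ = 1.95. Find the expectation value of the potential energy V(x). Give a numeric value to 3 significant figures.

11.4

⟨V⟩ = ∫ V(x)·|φ|² dx.
With sin²θ = (1 − cos2θ)/2 on 0 ≤ x ≤ d: ∫sin²(nπx/d) dx = d/2, ∫x·sin²(nπx/d) dx = d²/4, ∫x²·sin²(nπx/d) dx = d³·(1/6 − 1/(4n²π²)); higher powers xᵏ the same way, integrating xᵏ·cos(2nπx/d) by parts.
⟨V⟩ = 11.397.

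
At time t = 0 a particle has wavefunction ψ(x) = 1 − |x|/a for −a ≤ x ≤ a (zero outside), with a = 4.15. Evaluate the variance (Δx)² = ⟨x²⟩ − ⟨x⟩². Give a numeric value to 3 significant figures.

1.72

Compute ⟨x⟩ and ⟨x²⟩ separately, then (Δx)² = ⟨x²⟩ − ⟨x⟩².
ψ is even, so ∫ over [−a, a] = 2∫₀ᵃ with ψ = 1 − x/a there: ∫₀ᵃ (1 − x/a)² dx = a/3, ∫₀ᵃ x²(1 − x/a)² dx = a³/30, ∫₀ᵃ x⁴(1 − x/a)² dx = a⁵/105.
Normalization: ∫|ψ|² dx = 2.7667.
⟨x⟩ = 0.0000 and ⟨x²⟩ = 1.7223.
(Δx)² = 1.7223 − (0.0000)² = 1.7223.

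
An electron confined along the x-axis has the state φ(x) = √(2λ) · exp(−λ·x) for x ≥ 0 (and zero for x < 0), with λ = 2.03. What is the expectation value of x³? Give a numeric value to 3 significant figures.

0.0897

⟨x³⟩ = ∫ x³·|φ|² dx (integrals over the domain).
Every integrand reduces to terms xʲ·e^(−2λx) on [0, ∞); use ∫₀^∞ xʲ·e^(−2λx) dx = j!/(2λ)^(j+1).
⟨x³⟩ = 0.089655.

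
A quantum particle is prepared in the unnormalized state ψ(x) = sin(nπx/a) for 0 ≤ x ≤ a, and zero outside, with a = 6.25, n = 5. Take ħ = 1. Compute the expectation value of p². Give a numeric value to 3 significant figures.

6.32

p² ψ = −ħ² d²ψ/dx²; ⟨p²⟩ = −ħ² ∫ ψ*·ψ'' dx / ∫|ψ|² dx.
d/dx sin(nπx/a) = (nπ/a)·cos(nπx/a) and d²/dx² sin(nπx/a) = −(nπ/a)²·sin(nπx/a); on 0 ≤ x ≤ a, ∫sin²(nπx/a) dx = a/2 and ∫sin(nπx/a)·cos(nπx/a) dx = 0.
State is unnormalized: ∫|ψ|² dx = 3.1250, and ∫ψ*·(−ħ² ψ'') dx = 19.739, so ⟨p²⟩ = 19.739 / 3.1250.
⟨p²⟩ = 6.3165.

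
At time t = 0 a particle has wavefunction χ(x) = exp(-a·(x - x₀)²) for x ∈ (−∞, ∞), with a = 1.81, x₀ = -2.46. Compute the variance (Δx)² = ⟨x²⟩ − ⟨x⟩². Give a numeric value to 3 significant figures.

0.138

Compute ⟨x⟩ and ⟨x²⟩ separately, then (Δx)² = ⟨x²⟩ − ⟨x⟩².
Gaussian moments (u = x − x₀): ∫u^(2j)·e^(−2au²) du = (2j−1)!!/(4a)^j · √(π/(2a)), odd powers integrate to 0; here √(π/(2a)) = 0.93158.
Normalization: ∫|χ|² dx = 0.93158.
⟨x⟩ = -2.4600 and ⟨x²⟩ = 6.1897.
(Δx)² = 6.1897 − (-2.4600)² = 0.13812.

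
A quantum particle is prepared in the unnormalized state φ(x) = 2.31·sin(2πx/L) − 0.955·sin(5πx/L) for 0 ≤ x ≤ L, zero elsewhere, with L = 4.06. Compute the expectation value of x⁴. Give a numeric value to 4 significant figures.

55.02

⟨x⁴⟩ = ∫ x⁴·|φ|² dx / ∫|φ|² dx (integrals over the domain).
On 0 ≤ x ≤ L (j ≠ l): ∫sin²(jπx/L) dx = L/2, ∫sin(jπx/L)·sin(lπx/L) dx = 0; diagonal moments ∫x·sin²(jπx/L) dx = L²/4, ∫x²·sin²(jπx/L) dx = L³·(1/6 − 1/(4j²π²)); cross terms ∫x·sin(jπx/L)·sin(lπx/L) dx = 0 for j + l even and −4jlL²/(π²(j² − l²)²) for j + l odd, ∫x²·sin(jπx/L)·sin(lπx/L) dx = (−1)^(j+l)·4jlL³/(π²(j² − l²)²); higher powers the same way via product-to-sum and parts.
State is unnormalized: ∫|φ|² dx = 12.684, and ∫φ*·x⁴·φ dx = 697.82, so ⟨x⁴⟩ = 697.82 / 12.684.
⟨x⁴⟩ = 55.017.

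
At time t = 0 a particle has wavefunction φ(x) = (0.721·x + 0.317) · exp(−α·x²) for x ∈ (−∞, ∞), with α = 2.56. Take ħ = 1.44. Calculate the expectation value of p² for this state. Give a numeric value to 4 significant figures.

8.872

p² φ = −ħ² d²φ/dx²; ⟨p²⟩ = −ħ² ∫ φ*·φ'' dx / ∫|φ|² dx.
Expand each integrand as polynomial × e^(−2αx²) and use ∫x^(2j)·e^(−2αx²) dx = (2j−1)!!/(4α)^j · √(π/(2α)), odd powers → 0; here √(π/(2α)) = 0.78332. Differentiate with the product rule, d/dx e^(−αx²) = −2αx·e^(−αx²).
State is unnormalized: ∫|φ|² dx = 0.11848, and ∫φ*·(−ħ² φ'') dx = 1.0511, so ⟨p²⟩ = 1.0511 / 0.11848.
⟨p²⟩ = 8.8718.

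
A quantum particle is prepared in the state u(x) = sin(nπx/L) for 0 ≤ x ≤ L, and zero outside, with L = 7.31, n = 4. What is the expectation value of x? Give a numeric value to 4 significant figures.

⟨x⟩ = ∫ x·|u|² dx / ∫|u|² dx (integrals over the domain).
With sin²θ = (1 − cos2θ)/2 on 0 ≤ x ≤ L: ∫sin²(nπx/L) dx = L/2, ∫x·sin²(nπx/L) dx = L²/4, ∫x²·sin²(nπx/L) dx = L³·(1/6 − 1/(4n²π²)); higher powers xᵏ the same way, integrating xᵏ·cos(2nπx/L) by parts.
State is unnormalized: ∫|u|² dx = 3.6550, and ∫u*·x·u dx = 13.359, so ⟨x⟩ = 13.359 / 3.6550.
⟨x⟩ = 3.6550.

3.655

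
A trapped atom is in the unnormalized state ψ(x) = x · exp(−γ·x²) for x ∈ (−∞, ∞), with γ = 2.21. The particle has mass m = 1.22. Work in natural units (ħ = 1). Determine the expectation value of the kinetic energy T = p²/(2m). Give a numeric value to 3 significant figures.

T = −(ħ²/2m) d²/dx², so ⟨T⟩ = −(ħ²/2m) ∫ ψ*·ψ'' dx / ∫|ψ|² dx; with m = 1.22.
Expand each integrand as polynomial × e^(−2γx²) and use ∫x^(2j)·e^(−2γx²) dx = (2j−1)!!/(4γ)^j · √(π/(2γ)), odd powers → 0; here √(π/(2γ)) = 0.84307. Differentiate with the product rule, d/dx e^(−γx²) = −2γx·e^(−γx²).
State is unnormalized: ∫|ψ|² dx = 0.095370, and ∫ψ*·(−ħ²/2m · ψ'') dx = 0.25914, so ⟨T⟩ = 0.25914 / 0.095370.
⟨T⟩ = 2.7172.

2.72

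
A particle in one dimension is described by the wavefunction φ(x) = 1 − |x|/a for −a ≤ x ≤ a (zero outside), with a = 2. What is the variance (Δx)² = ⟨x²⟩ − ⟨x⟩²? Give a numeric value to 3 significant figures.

Compute ⟨x⟩ and ⟨x²⟩ separately, then (Δx)² = ⟨x²⟩ − ⟨x⟩².
φ is even, so ∫ over [−a, a] = 2∫₀ᵃ with φ = 1 − x/a there: ∫₀ᵃ (1 − x/a)² dx = a/3, ∫₀ᵃ x²(1 − x/a)² dx = a³/30, ∫₀ᵃ x⁴(1 − x/a)² dx = a⁵/105.
Normalization: ∫|φ|² dx = 1.3333.
⟨x⟩ = 0.0000 and ⟨x²⟩ = 0.40000.
(Δx)² = 0.40000 − (0.0000)² = 0.40000.

0.400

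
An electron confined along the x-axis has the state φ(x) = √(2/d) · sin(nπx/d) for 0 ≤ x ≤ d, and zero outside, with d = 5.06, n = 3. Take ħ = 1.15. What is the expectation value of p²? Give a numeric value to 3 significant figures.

4.59

p² φ = −ħ² d²φ/dx²; ⟨p²⟩ = −ħ² ∫ φ*·φ'' dx.
d/dx sin(nπx/d) = (nπ/d)·cos(nπx/d) and d²/dx² sin(nπx/d) = −(nπ/d)²·sin(nπx/d); on 0 ≤ x ≤ d, ∫sin²(nπx/d) dx = d/2 and ∫sin(nπx/d)·cos(nπx/d) dx = 0.
⟨p²⟩ = 4.5881.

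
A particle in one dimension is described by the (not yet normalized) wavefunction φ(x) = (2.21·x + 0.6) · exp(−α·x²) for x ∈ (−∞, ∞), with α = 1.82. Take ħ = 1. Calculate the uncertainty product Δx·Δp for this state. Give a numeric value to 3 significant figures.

0.895

Δx = √(⟨x²⟩−⟨x⟩²), Δp = √(⟨p²⟩−⟨p⟩²).
Expand each integrand as polynomial × e^(−2αx²) and use ∫x^(2j)·e^(−2αx²) dx = (2j−1)!!/(4α)^j · √(π/(2α)), odd powers → 0; here √(π/(2α)) = 0.92902. Differentiate with the product rule, d/dx e^(−αx²) = −2αx·e^(−αx²).
Normalization: ∫|φ|² dx = 0.95772.
⟨x⟩ = 0.35337, ⟨x²⟩ = 0.31615 ⇒ Δx = 0.43736.
⟨p⟩ = 0.0000, ⟨p²⟩ = 4.1889 ⇒ Δp = 2.0467.
Δx·Δp = 0.89513.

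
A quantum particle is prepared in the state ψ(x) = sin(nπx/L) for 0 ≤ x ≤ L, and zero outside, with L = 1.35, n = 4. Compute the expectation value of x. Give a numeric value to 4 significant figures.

⟨x⟩ = ∫ x·|ψ|² dx / ∫|ψ|² dx (integrals over the domain).
With sin²θ = (1 − cos2θ)/2 on 0 ≤ x ≤ L: ∫sin²(nπx/L) dx = L/2, ∫x·sin²(nπx/L) dx = L²/4, ∫x²·sin²(nπx/L) dx = L³·(1/6 − 1/(4n²π²)); higher powers xᵏ the same way, integrating xᵏ·cos(2nπx/L) by parts.
State is unnormalized: ∫|ψ|² dx = 0.67500, and ∫ψ*·x·ψ dx = 0.45563, so ⟨x⟩ = 0.45563 / 0.67500.
⟨x⟩ = 0.67500.

0.6750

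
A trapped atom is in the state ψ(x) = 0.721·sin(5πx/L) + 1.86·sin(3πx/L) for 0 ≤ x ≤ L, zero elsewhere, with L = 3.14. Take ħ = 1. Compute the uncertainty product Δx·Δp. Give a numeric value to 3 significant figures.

3.47

Δx = √(⟨x²⟩−⟨x⟩²), Δp = √(⟨p²⟩−⟨p⟩²).
On 0 ≤ x ≤ L (j ≠ l): ∫sin²(jπx/L) dx = L/2, ∫sin(jπx/L)·sin(lπx/L) dx = 0; diagonal moments ∫x·sin²(jπx/L) dx = L²/4, ∫x²·sin²(jπx/L) dx = L³·(1/6 − 1/(4j²π²)); cross terms ∫x·sin(jπx/L)·sin(lπx/L) dx = 0 for j + l even and −4jlL²/(π²(j² − l²)²) for j + l odd, ∫x²·sin(jπx/L)·sin(lπx/L) dx = (−1)^(j+l)·4jlL³/(π²(j² − l²)²); higher powers the same way via product-to-sum and parts. d²/dx² sin(jπx/L) = −(jπ/L)²·sin(jπx/L); on 0 ≤ x ≤ L, ∫sin²(jπx/L) dx = L/2 and ∫sin(jπx/L)·sin(lπx/L) dx = 0 for j ≠ l, so only diagonal terms survive in ∫|ψ|² and ∫ψ·ψ″; ∫ψ·ψ′ dx = [ψ²/2] between the walls = 0.
Normalization: ∫|ψ|² dx = 6.2477.
⟨x⟩ = 1.5700, ⟨x²⟩ = 3.5513 ⇒ Δx = 1.0423.
⟨p⟩ = 0.0000, ⟨p²⟩ = 11.101 ⇒ Δp = 3.3319.
Δx·Δp = 3.4728.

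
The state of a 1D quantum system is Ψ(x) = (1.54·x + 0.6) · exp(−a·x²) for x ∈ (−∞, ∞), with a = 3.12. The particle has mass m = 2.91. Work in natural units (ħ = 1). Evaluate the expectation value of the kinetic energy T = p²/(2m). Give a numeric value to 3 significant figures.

0.907

T = −(ħ²/2m) d²/dx², so ⟨T⟩ = −(ħ²/2m) ∫ Ψ*·Ψ'' dx / ∫|Ψ|² dx; with m = 2.91.
Expand each integrand as polynomial × e^(−2ax²) and use ∫x^(2j)·e^(−2ax²) dx = (2j−1)!!/(4a)^j · √(π/(2a)), odd powers → 0; here √(π/(2a)) = 0.70955. Differentiate with the product rule, d/dx e^(−ax²) = −2ax·e^(−ax²).
State is unnormalized: ∫|Ψ|² dx = 0.39027, and ∫Ψ*·(−ħ²/2m · Ψ'') dx = 0.35379, so ⟨T⟩ = 0.35379 / 0.39027.
⟨T⟩ = 0.90651.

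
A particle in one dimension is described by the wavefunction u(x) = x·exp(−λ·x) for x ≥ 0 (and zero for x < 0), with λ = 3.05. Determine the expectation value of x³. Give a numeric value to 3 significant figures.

⟨x³⟩ = ∫ x³·|u|² dx / ∫|u|² dx (integrals over the domain).
Every integrand reduces to terms xʲ·e^(−2λx) on [0, ∞); use ∫₀^∞ xʲ·e^(−2λx) dx = j!/(2λ)^(j+1).
State is unnormalized: ∫|u|² dx = 0.0088113, and ∫u*·x³·u dx = 0.0023292, so ⟨x³⟩ = 0.0023292 / 0.0088113.
⟨x³⟩ = 0.26434.

0.264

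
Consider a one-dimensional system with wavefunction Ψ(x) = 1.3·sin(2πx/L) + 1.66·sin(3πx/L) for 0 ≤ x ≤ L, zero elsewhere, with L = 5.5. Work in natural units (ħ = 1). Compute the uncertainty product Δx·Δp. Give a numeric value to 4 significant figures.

1.661

Δx = √(⟨x²⟩−⟨x⟩²), Δp = √(⟨p²⟩−⟨p⟩²).
On 0 ≤ x ≤ L (j ≠ l): ∫sin²(jπx/L) dx = L/2, ∫sin(jπx/L)·sin(lπx/L) dx = 0; diagonal moments ∫x·sin²(jπx/L) dx = L²/4, ∫x²·sin²(jπx/L) dx = L³·(1/6 − 1/(4j²π²)); cross terms ∫x·sin(jπx/L)·sin(lπx/L) dx = 0 for j + l even and −4jlL²/(π²(j² − l²)²) for j + l odd, ∫x²·sin(jπx/L)·sin(lπx/L) dx = (−1)^(j+l)·4jlL³/(π²(j² − l²)²); higher powers the same way via product-to-sum and parts. d²/dx² sin(jπx/L) = −(jπ/L)²·sin(jπx/L); on 0 ≤ x ≤ L, ∫sin²(jπx/L) dx = L/2 and ∫sin(jπx/L)·sin(lπx/L) dx = 0 for j ≠ l, so only diagonal terms survive in ∫|Ψ|² and ∫Ψ·Ψ″; ∫Ψ·Ψ′ dx = [Ψ²/2] between the walls = 0.
Normalization: ∫|Ψ|² dx = 12.225.
⟨x⟩ = 1.7112, ⟨x²⟩ = 4.1190 ⇒ Δx = 1.0912.
⟨p⟩ = 0.0000, ⟨p²⟩ = 2.3163 ⇒ Δp = 1.5219.
Δx·Δp = 1.6607.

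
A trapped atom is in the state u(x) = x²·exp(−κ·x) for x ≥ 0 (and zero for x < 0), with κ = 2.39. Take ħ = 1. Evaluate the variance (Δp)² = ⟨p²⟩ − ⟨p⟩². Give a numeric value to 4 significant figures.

1.904

Compute ⟨p⟩ and ⟨p²⟩ separately; (Δp)² = ⟨p²⟩ − ⟨p⟩².
Differentiate x²·exp(−κ·x) with the product rule; every integrand then reduces to terms xʲ·e^(−2κx) on [0, ∞), with ∫₀^∞ xʲ·e^(−2κx) dx = j!/(2κ)^(j+1).
Normalization: ∫|u|² dx = 0.0096177.
⟨p⟩ = 0.0000 and ⟨p²⟩ = 1.9040.
(Δp)² = 1.9040 − (0.0000)² = 1.9040.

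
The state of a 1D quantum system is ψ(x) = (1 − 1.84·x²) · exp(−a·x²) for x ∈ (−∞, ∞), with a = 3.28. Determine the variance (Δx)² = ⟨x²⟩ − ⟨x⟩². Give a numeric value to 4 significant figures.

0.04441

Compute ⟨x⟩ and ⟨x²⟩ separately, then (Δx)² = ⟨x²⟩ − ⟨x⟩².
Expand each integrand as polynomial × e^(−2ax²) and use ∫x^(2j)·e^(−2ax²) dx = (2j−1)!!/(4a)^j · √(π/(2a)), odd powers → 0; here √(π/(2a)) = 0.69203.
Normalization: ∫|ψ|² dx = 0.53875.
⟨x⟩ = 0.0000 and ⟨x²⟩ = 0.044405.
(Δx)² = 0.044405 − (0.0000)² = 0.044405.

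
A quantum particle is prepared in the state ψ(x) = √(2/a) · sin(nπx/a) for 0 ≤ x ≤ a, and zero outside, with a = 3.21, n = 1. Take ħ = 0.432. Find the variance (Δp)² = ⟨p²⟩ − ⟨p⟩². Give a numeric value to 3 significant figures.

0.179

Compute ⟨p⟩ and ⟨p²⟩ separately; (Δp)² = ⟨p²⟩ − ⟨p⟩².
d/dx sin(nπx/a) = (nπ/a)·cos(nπx/a) and d²/dx² sin(nπx/a) = −(nπ/a)²·sin(nπx/a); on 0 ≤ x ≤ a, ∫sin²(nπx/a) dx = a/2 and ∫sin(nπx/a)·cos(nπx/a) dx = 0.
⟨p⟩ = 0.0000 and ⟨p²⟩ = 0.17875.
(Δp)² = 0.17875 − (0.0000)² = 0.17875.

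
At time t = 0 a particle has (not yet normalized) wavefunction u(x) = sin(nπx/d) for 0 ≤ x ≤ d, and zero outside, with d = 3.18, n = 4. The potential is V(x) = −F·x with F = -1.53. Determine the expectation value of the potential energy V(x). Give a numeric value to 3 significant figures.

2.43

⟨V⟩ = ∫ V(x)·|u|² dx / ∫|u|² dx.
With sin²θ = (1 − cos2θ)/2 on 0 ≤ x ≤ d: ∫sin²(nπx/d) dx = d/2, ∫x·sin²(nπx/d) dx = d²/4, ∫x²·sin²(nπx/d) dx = d³·(1/6 − 1/(4n²π²)); higher powers xᵏ the same way, integrating xᵏ·cos(2nπx/d) by parts.
State is unnormalized: ∫|u|² dx = 1.5900, and ∫u*·V(x)·u dx = 3.8680, so ⟨V⟩ = 3.8680 / 1.5900.
⟨V⟩ = 2.4327.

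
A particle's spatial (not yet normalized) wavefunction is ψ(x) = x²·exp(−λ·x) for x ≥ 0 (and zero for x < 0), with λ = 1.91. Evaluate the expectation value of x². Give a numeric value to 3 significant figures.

2.06

⟨x²⟩ = ∫ x²·|ψ|² dx / ∫|ψ|² dx (integrals over the domain).
Every integrand reduces to terms xʲ·e^(−2λx) on [0, ∞); use ∫₀^∞ xʲ·e^(−2λx) dx = j!/(2λ)^(j+1).
State is unnormalized: ∫|ψ|² dx = 0.029505, and ∫ψ*·x²·ψ dx = 0.060658, so ⟨x²⟩ = 0.060658 / 0.029505.
⟨x²⟩ = 2.0559.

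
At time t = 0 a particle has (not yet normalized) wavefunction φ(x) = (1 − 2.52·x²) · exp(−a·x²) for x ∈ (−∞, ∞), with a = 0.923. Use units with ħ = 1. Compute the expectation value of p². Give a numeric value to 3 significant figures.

p² φ = −ħ² d²φ/dx²; ⟨p²⟩ = −ħ² ∫ φ*·φ'' dx / ∫|φ|² dx.
Expand each integrand as polynomial × e^(−2ax²) and use ∫x^(2j)·e^(−2ax²) dx = (2j−1)!!/(4a)^j · √(π/(2a)), odd powers → 0; here √(π/(2a)) = 1.3045. Differentiate with the product rule, d/dx e^(−ax²) = −2ax·e^(−ax²).
State is unnormalized: ∫|φ|² dx = 1.3470, and ∫φ*·(−ħ² φ'') dx = 6.7746, so ⟨p²⟩ = 6.7746 / 1.3470.
⟨p²⟩ = 5.0294.

5.03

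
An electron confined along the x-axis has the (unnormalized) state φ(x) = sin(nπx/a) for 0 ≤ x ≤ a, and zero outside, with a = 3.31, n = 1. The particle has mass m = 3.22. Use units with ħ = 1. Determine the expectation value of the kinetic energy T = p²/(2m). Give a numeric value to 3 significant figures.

T = −(ħ²/2m) d²/dx², so ⟨T⟩ = −(ħ²/2m) ∫ φ*·φ'' dx / ∫|φ|² dx; with m = 3.22.
d/dx sin(nπx/a) = (nπ/a)·cos(nπx/a) and d²/dx² sin(nπx/a) = −(nπ/a)²·sin(nπx/a); on 0 ≤ x ≤ a, ∫sin²(nπx/a) dx = a/2 and ∫sin(nπx/a)·cos(nπx/a) dx = 0.
State is unnormalized: ∫|φ|² dx = 1.6550, and ∫φ*·(−ħ²/2m · φ'') dx = 0.23150, so ⟨T⟩ = 0.23150 / 1.6550.
⟨T⟩ = 0.13988.

0.140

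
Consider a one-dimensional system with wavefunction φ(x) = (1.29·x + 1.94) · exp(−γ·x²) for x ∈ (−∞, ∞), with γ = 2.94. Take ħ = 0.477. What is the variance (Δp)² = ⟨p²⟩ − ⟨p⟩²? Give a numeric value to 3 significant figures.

0.717

Compute ⟨p⟩ and ⟨p²⟩ separately; (Δp)² = ⟨p²⟩ − ⟨p⟩².
Expand each integrand as polynomial × e^(−2γx²) and use ∫x^(2j)·e^(−2γx²) dx = (2j−1)!!/(4γ)^j · √(π/(2γ)), odd powers → 0; here √(π/(2γ)) = 0.73095. Differentiate with the product rule, d/dx e^(−γx²) = −2γx·e^(−γx²).
Normalization: ∫|φ|² dx = 2.8544.
⟨p⟩ = 0.0000 and ⟨p²⟩ = 0.71741.
(Δp)² = 0.71741 − (0.0000)² = 0.71741.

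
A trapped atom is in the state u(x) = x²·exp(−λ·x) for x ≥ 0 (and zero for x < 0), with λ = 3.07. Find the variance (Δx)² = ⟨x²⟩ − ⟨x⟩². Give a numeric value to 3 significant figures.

0.133

Compute ⟨x⟩ and ⟨x²⟩ separately, then (Δx)² = ⟨x²⟩ − ⟨x⟩².
Every integrand reduces to terms xʲ·e^(−2λx) on [0, ∞); use ∫₀^∞ xʲ·e^(−2λx) dx = j!/(2λ)^(j+1).
Normalization: ∫|u|² dx = 0.0027502.
⟨x⟩ = 0.81433 and ⟨x²⟩ = 0.79576.
(Δx)² = 0.79576 − (0.81433)² = 0.13263.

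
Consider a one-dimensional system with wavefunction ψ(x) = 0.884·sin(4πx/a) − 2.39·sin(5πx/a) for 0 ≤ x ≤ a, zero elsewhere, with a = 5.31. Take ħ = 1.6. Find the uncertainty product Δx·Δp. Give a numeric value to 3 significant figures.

6.23

Δx = √(⟨x²⟩−⟨x⟩²), Δp = √(⟨p²⟩−⟨p⟩²).
On 0 ≤ x ≤ a (j ≠ l): ∫sin²(jπx/a) dx = a/2, ∫sin(jπx/a)·sin(lπx/a) dx = 0; diagonal moments ∫x·sin²(jπx/a) dx = a²/4, ∫x²·sin²(jπx/a) dx = a³·(1/6 − 1/(4j²π²)); cross terms ∫x·sin(jπx/a)·sin(lπx/a) dx = 0 for j + l even and −4jla²/(π²(j² − l²)²) for j + l odd, ∫x²·sin(jπx/a)·sin(lπx/a) dx = (−1)^(j+l)·4jla³/(π²(j² − l²)²); higher powers the same way via product-to-sum and parts. d²/dx² sin(jπx/a) = −(jπ/a)²·sin(jπx/a); on 0 ≤ x ≤ a, ∫sin²(jπx/a) dx = a/2 and ∫sin(jπx/a)·sin(lπx/a) dx = 0 for j ≠ l, so only diagonal terms survive in ∫|ψ|² and ∫ψ·ψ″; ∫ψ·ψ′ dx = [ψ²/2] between the walls = 0.
Normalization: ∫|ψ|² dx = 17.240.
⟨x⟩ = 3.3466, ⟨x²⟩ = 13.010 ⇒ Δx = 1.3455.
⟨p⟩ = 0.0000, ⟨p²⟩ = 21.432 ⇒ Δp = 4.6294.
Δx·Δp = 6.2290.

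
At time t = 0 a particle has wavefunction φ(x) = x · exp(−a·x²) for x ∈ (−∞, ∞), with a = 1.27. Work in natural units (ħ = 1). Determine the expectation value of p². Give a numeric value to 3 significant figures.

p² φ = −ħ² d²φ/dx²; ⟨p²⟩ = −ħ² ∫ φ*·φ'' dx / ∫|φ|² dx.
Expand each integrand as polynomial × e^(−2ax²) and use ∫x^(2j)·e^(−2ax²) dx = (2j−1)!!/(4a)^j · √(π/(2a)), odd powers → 0; here √(π/(2a)) = 1.1121. Differentiate with the product rule, d/dx e^(−ax²) = −2ax·e^(−ax²).
State is unnormalized: ∫|φ|² dx = 0.21892, and ∫φ*·(−ħ² φ'') dx = 0.83410, so ⟨p²⟩ = 0.83410 / 0.21892.
⟨p²⟩ = 3.8100.

3.81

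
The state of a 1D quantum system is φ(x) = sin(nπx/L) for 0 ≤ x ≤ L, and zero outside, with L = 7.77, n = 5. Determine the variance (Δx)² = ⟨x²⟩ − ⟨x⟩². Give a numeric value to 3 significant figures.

Compute ⟨x⟩ and ⟨x²⟩ separately, then (Δx)² = ⟨x²⟩ − ⟨x⟩².
With sin²θ = (1 − cos2θ)/2 on 0 ≤ x ≤ L: ∫sin²(nπx/L) dx = L/2, ∫x·sin²(nπx/L) dx = L²/4, ∫x²·sin²(nπx/L) dx = L³·(1/6 − 1/(4n²π²)); higher powers xᵏ the same way, integrating xᵏ·cos(2nπx/L) by parts.
Normalization: ∫|φ|² dx = 3.8850.
⟨x⟩ = 3.8850 and ⟨x²⟩ = 20.002.
(Δx)² = 20.002 − (3.8850)² = 4.9087.

4.91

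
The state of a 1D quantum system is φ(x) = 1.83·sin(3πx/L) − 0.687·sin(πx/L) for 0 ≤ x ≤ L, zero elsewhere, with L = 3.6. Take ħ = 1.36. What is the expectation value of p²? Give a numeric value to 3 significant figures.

p² φ = −ħ² d²φ/dx²; ⟨p²⟩ = −ħ² ∫ φ*·φ'' dx / ∫|φ|² dx.
d²/dx² sin(jπx/L) = −(jπ/L)²·sin(jπx/L); on 0 ≤ x ≤ L, ∫sin²(jπx/L) dx = L/2 and ∫sin(jπx/L)·sin(lπx/L) dx = 0 for j ≠ l, so only diagonal terms survive in ∫|φ|² and ∫φ·φ″; ∫φ·φ′ dx = [φ²/2] between the walls = 0.
State is unnormalized: ∫|φ|² dx = 6.8776, and ∫φ*·(−ħ² φ'') dx = 77.614, so ⟨p²⟩ = 77.614 / 6.8776.
⟨p²⟩ = 11.285.

11.3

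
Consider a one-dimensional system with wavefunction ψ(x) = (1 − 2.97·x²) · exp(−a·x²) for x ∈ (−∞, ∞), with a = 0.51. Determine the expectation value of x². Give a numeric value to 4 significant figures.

2.652

⟨x²⟩ = ∫ x²·|ψ|² dx / ∫|ψ|² dx (integrals over the domain).
Expand each integrand as polynomial × e^(−2ax²) and use ∫x^(2j)·e^(−2ax²) dx = (2j−1)!!/(4a)^j · √(π/(2a)), odd powers → 0; here √(π/(2a)) = 1.7550.
State is unnormalized: ∫|ψ|² dx = 7.8045, and ∫ψ*·x²·ψ dx = 20.697, so ⟨x²⟩ = 20.697 / 7.8045.
⟨x²⟩ = 2.6520.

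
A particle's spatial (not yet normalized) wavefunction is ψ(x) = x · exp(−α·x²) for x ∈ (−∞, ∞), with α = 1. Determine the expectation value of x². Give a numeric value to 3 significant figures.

0.750

⟨x²⟩ = ∫ x²·|ψ|² dx / ∫|ψ|² dx (integrals over the domain).
Expand each integrand as polynomial × e^(−2αx²) and use ∫x^(2j)·e^(−2αx²) dx = (2j−1)!!/(4α)^j · √(π/(2α)), odd powers → 0; here √(π/(2α)) = 1.2533.
State is unnormalized: ∫|ψ|² dx = 0.31333, and ∫ψ*·x²·ψ dx = 0.23500, so ⟨x²⟩ = 0.23500 / 0.31333.
⟨x²⟩ = 0.75000.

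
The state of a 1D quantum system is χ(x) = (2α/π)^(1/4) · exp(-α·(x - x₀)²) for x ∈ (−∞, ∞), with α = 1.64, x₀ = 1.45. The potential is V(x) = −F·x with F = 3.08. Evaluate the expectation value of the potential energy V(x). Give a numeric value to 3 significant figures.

-4.47

⟨V⟩ = ∫ V(x)·|χ|² dx.
Gaussian moments (u = x − x₀): ∫u^(2j)·e^(−2αu²) du = (2j−1)!!/(4α)^j · √(π/(2α)), odd powers integrate to 0; here √(π/(2α)) = 0.97867.
⟨V⟩ = -4.4660.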